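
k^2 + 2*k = k*(k + 2)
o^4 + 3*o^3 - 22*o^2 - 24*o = o*(o - 4)*(o + 1)*(o + 6)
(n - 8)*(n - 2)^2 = n^3 - 12*n^2 + 36*n - 32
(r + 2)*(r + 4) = r^2 + 6*r + 8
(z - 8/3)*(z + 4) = z^2 + 4*z/3 - 32/3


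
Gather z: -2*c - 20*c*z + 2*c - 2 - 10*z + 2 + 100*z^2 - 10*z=100*z^2 + z*(-20*c - 20)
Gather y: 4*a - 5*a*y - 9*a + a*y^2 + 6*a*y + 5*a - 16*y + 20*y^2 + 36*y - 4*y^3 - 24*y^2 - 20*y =a*y - 4*y^3 + y^2*(a - 4)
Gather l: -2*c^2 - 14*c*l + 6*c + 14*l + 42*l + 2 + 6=-2*c^2 + 6*c + l*(56 - 14*c) + 8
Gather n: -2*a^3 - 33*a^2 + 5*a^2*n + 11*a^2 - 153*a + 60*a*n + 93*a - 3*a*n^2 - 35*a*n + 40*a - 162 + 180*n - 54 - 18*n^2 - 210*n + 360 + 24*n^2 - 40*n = -2*a^3 - 22*a^2 - 20*a + n^2*(6 - 3*a) + n*(5*a^2 + 25*a - 70) + 144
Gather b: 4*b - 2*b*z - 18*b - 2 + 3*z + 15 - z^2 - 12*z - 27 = b*(-2*z - 14) - z^2 - 9*z - 14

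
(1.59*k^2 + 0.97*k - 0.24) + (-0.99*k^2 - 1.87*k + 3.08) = 0.6*k^2 - 0.9*k + 2.84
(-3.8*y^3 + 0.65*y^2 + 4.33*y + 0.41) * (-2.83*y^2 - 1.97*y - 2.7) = 10.754*y^5 + 5.6465*y^4 - 3.2744*y^3 - 11.4454*y^2 - 12.4987*y - 1.107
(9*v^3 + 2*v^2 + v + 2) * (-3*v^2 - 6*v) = -27*v^5 - 60*v^4 - 15*v^3 - 12*v^2 - 12*v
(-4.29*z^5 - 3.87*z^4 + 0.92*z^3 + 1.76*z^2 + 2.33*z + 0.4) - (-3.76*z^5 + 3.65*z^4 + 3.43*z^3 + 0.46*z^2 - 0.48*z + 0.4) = -0.53*z^5 - 7.52*z^4 - 2.51*z^3 + 1.3*z^2 + 2.81*z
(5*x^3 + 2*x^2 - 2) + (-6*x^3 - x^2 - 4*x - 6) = -x^3 + x^2 - 4*x - 8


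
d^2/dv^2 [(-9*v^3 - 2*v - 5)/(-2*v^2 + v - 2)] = 2*(-19*v^3 + 6*v^2 + 54*v - 11)/(8*v^6 - 12*v^5 + 30*v^4 - 25*v^3 + 30*v^2 - 12*v + 8)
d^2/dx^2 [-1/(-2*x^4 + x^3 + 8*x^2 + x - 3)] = 2*((-12*x^2 + 3*x + 8)*(-2*x^4 + x^3 + 8*x^2 + x - 3) - (-8*x^3 + 3*x^2 + 16*x + 1)^2)/(-2*x^4 + x^3 + 8*x^2 + x - 3)^3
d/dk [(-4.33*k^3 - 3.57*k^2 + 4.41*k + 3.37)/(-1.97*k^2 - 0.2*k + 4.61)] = (8.5301*k^4 + 1.732*k^3 - 50.4822*k^2 - 19.6376*k + 21.0041)/(3.8809*k^4 + 0.788*k^3 - 18.1234*k^2 - 1.844*k + 21.2521)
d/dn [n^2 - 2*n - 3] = 2*n - 2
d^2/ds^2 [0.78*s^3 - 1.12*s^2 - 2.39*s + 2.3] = 4.68*s - 2.24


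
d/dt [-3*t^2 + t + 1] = 1 - 6*t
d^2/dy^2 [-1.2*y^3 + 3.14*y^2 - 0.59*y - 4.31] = 6.28 - 7.2*y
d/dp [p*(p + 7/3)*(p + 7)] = 3*p^2 + 56*p/3 + 49/3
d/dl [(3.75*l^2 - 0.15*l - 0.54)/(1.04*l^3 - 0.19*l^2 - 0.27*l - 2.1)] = (-3.9*l^4 + 0.312*l^3 + 0.6438*l^2 - 15.9552*l + 0.1692)/(1.0816*l^6 - 0.3952*l^5 - 0.5255*l^4 - 4.2654*l^3 + 0.8709*l^2 + 1.134*l + 4.41)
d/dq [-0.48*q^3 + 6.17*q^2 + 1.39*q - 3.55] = -1.44*q^2 + 12.34*q + 1.39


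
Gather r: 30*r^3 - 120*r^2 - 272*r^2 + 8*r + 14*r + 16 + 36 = 30*r^3 - 392*r^2 + 22*r + 52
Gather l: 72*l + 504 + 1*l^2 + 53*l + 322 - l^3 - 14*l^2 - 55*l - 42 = -l^3 - 13*l^2 + 70*l + 784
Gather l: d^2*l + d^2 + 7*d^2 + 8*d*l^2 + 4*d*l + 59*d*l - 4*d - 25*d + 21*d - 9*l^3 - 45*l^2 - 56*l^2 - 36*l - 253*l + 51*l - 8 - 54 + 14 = 8*d^2 - 8*d - 9*l^3 + l^2*(8*d - 101) + l*(d^2 + 63*d - 238) - 48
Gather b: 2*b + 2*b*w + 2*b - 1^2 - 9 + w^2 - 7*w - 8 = b*(2*w + 4) + w^2 - 7*w - 18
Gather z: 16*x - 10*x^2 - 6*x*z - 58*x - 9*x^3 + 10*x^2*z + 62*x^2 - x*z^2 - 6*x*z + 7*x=-9*x^3 + 52*x^2 - x*z^2 - 35*x + z*(10*x^2 - 12*x)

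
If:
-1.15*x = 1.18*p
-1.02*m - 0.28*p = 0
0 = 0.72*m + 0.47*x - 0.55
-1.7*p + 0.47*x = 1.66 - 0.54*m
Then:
No Solution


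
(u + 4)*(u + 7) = u^2 + 11*u + 28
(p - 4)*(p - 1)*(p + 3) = p^3 - 2*p^2 - 11*p + 12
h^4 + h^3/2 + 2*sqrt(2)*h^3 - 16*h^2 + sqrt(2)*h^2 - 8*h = h*(h + 1/2)*(h - 2*sqrt(2))*(h + 4*sqrt(2))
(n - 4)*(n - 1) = n^2 - 5*n + 4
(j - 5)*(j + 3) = j^2 - 2*j - 15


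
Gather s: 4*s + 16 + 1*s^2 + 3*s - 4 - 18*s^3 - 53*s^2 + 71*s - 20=-18*s^3 - 52*s^2 + 78*s - 8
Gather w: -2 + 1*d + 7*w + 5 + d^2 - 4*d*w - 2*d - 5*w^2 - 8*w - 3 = d^2 - d - 5*w^2 + w*(-4*d - 1)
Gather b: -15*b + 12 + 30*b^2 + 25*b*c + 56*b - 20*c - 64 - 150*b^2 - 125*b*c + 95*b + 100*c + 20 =-120*b^2 + b*(136 - 100*c) + 80*c - 32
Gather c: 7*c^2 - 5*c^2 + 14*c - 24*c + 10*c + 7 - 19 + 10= 2*c^2 - 2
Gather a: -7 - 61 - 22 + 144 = 54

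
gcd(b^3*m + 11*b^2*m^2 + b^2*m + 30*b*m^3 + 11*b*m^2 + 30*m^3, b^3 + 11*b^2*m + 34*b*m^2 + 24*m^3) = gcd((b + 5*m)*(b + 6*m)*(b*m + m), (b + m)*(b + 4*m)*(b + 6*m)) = b + 6*m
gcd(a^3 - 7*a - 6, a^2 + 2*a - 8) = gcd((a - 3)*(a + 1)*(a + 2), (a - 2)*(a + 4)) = 1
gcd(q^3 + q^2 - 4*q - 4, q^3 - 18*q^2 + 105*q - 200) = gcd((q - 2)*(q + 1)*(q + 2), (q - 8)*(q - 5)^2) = 1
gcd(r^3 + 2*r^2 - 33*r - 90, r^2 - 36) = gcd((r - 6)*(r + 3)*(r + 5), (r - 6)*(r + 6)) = r - 6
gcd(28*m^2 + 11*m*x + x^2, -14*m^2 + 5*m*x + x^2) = 7*m + x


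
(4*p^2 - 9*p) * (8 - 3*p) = -12*p^3 + 59*p^2 - 72*p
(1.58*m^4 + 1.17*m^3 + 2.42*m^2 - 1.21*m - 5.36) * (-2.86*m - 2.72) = -4.5188*m^5 - 7.6438*m^4 - 10.1036*m^3 - 3.1218*m^2 + 18.6208*m + 14.5792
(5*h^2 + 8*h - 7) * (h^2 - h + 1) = 5*h^4 + 3*h^3 - 10*h^2 + 15*h - 7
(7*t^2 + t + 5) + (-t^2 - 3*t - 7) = 6*t^2 - 2*t - 2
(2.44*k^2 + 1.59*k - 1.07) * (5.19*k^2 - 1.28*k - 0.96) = 12.6636*k^4 + 5.1289*k^3 - 9.9309*k^2 - 0.1568*k + 1.0272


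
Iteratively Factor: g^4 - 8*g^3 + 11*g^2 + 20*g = (g - 4)*(g^3 - 4*g^2 - 5*g) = (g - 5)*(g - 4)*(g^2 + g) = g*(g - 5)*(g - 4)*(g + 1)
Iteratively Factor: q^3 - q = (q + 1)*(q^2 - q) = (q - 1)*(q + 1)*(q)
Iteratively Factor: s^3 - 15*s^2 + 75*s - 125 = (s - 5)*(s^2 - 10*s + 25) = (s - 5)^2*(s - 5)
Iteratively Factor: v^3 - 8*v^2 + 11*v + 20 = (v - 4)*(v^2 - 4*v - 5) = (v - 5)*(v - 4)*(v + 1)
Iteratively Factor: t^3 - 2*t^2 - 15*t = (t)*(t^2 - 2*t - 15) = t*(t + 3)*(t - 5)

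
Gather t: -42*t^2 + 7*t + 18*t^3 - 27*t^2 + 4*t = 18*t^3 - 69*t^2 + 11*t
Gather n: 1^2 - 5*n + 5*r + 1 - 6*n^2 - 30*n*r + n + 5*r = -6*n^2 + n*(-30*r - 4) + 10*r + 2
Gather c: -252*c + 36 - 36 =-252*c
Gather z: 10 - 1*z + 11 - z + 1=22 - 2*z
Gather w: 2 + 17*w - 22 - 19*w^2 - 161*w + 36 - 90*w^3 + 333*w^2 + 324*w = -90*w^3 + 314*w^2 + 180*w + 16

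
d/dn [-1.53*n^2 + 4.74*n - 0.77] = 4.74 - 3.06*n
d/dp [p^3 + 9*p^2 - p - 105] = 3*p^2 + 18*p - 1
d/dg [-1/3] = 0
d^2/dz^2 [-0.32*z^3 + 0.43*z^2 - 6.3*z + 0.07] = 0.86 - 1.92*z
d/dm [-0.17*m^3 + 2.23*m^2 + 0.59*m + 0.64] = -0.51*m^2 + 4.46*m + 0.59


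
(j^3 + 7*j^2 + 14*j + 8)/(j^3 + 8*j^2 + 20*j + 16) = (j + 1)/(j + 2)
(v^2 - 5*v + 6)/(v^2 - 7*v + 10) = (v - 3)/(v - 5)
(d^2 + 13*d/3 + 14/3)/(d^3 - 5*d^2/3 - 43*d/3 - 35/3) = (d + 2)/(d^2 - 4*d - 5)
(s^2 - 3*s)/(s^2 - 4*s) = (s - 3)/(s - 4)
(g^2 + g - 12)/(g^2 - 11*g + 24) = (g + 4)/(g - 8)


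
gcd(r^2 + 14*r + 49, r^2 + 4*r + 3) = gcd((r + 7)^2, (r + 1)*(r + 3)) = 1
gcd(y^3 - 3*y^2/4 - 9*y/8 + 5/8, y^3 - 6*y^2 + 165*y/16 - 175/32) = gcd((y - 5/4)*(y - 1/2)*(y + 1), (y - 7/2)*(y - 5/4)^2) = y - 5/4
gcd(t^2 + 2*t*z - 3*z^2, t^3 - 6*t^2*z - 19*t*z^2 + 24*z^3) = -t^2 - 2*t*z + 3*z^2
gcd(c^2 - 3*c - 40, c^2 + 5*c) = c + 5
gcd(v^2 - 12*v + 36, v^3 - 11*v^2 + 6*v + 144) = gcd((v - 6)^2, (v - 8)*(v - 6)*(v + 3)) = v - 6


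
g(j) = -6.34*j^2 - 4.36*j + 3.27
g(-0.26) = 3.98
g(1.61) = -20.18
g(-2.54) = -26.56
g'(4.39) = -60.03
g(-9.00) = -471.03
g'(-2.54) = 27.85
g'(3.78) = -52.29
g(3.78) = -103.80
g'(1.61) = -24.77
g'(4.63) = -63.07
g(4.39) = -138.06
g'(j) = -12.68*j - 4.36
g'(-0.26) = -1.06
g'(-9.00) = 109.76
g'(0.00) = -4.36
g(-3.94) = -77.97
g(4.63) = -152.83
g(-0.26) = 3.98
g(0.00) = 3.27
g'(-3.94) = 45.60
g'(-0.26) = -1.06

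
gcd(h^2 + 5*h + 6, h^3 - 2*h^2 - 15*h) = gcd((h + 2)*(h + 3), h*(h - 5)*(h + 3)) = h + 3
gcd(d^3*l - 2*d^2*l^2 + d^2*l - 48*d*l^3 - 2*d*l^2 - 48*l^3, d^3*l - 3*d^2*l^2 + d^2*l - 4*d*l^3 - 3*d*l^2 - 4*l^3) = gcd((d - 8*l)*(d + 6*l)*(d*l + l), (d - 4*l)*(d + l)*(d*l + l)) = d*l + l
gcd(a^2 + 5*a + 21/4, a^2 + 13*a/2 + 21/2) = a + 7/2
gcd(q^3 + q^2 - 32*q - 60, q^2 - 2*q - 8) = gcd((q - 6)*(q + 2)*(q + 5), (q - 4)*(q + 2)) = q + 2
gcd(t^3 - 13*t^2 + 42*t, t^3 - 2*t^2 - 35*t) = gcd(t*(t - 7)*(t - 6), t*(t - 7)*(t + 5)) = t^2 - 7*t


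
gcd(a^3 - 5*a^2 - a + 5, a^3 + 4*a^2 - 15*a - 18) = a + 1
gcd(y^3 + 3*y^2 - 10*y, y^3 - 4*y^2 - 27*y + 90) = y + 5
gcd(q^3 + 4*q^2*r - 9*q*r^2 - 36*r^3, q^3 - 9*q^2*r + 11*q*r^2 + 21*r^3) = q - 3*r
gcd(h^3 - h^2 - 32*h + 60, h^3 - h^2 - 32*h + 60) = h^3 - h^2 - 32*h + 60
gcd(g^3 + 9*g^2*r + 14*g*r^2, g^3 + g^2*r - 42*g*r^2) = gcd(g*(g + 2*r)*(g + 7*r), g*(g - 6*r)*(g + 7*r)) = g^2 + 7*g*r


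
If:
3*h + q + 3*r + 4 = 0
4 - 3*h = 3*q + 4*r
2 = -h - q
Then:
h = -19/4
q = 11/4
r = 5/2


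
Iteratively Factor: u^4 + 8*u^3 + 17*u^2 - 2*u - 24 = (u + 4)*(u^3 + 4*u^2 + u - 6) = (u + 3)*(u + 4)*(u^2 + u - 2) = (u + 2)*(u + 3)*(u + 4)*(u - 1)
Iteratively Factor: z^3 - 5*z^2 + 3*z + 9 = (z + 1)*(z^2 - 6*z + 9) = (z - 3)*(z + 1)*(z - 3)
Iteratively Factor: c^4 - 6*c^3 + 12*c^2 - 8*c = (c)*(c^3 - 6*c^2 + 12*c - 8) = c*(c - 2)*(c^2 - 4*c + 4) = c*(c - 2)^2*(c - 2)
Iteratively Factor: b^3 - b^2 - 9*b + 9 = (b - 1)*(b^2 - 9) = (b - 1)*(b + 3)*(b - 3)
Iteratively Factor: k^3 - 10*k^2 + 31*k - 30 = (k - 3)*(k^2 - 7*k + 10) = (k - 3)*(k - 2)*(k - 5)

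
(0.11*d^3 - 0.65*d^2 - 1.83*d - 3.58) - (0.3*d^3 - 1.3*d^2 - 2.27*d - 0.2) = -0.19*d^3 + 0.65*d^2 + 0.44*d - 3.38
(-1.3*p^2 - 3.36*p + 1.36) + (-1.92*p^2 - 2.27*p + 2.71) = -3.22*p^2 - 5.63*p + 4.07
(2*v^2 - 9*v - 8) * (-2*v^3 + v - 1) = -4*v^5 + 18*v^4 + 18*v^3 - 11*v^2 + v + 8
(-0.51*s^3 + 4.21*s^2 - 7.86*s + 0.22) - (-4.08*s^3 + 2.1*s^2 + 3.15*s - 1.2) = 3.57*s^3 + 2.11*s^2 - 11.01*s + 1.42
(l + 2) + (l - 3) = 2*l - 1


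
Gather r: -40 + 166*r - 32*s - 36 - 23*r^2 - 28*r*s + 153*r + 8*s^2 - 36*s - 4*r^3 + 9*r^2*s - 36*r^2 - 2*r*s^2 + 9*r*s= -4*r^3 + r^2*(9*s - 59) + r*(-2*s^2 - 19*s + 319) + 8*s^2 - 68*s - 76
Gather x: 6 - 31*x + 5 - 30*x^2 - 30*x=-30*x^2 - 61*x + 11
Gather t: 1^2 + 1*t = t + 1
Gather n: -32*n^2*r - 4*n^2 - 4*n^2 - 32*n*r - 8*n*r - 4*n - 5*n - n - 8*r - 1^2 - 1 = n^2*(-32*r - 8) + n*(-40*r - 10) - 8*r - 2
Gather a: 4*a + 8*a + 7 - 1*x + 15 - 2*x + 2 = 12*a - 3*x + 24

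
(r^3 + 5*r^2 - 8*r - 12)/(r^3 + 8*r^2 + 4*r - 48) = (r + 1)/(r + 4)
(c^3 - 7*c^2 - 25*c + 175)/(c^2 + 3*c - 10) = (c^2 - 12*c + 35)/(c - 2)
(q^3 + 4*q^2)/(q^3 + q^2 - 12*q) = q/(q - 3)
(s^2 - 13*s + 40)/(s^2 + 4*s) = (s^2 - 13*s + 40)/(s*(s + 4))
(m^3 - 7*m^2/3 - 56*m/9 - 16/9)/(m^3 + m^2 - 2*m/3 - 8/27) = 3*(m - 4)/(3*m - 2)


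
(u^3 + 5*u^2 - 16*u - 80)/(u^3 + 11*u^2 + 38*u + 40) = (u - 4)/(u + 2)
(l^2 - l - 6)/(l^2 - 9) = (l + 2)/(l + 3)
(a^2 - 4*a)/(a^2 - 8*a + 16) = a/(a - 4)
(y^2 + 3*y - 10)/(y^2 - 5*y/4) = 4*(y^2 + 3*y - 10)/(y*(4*y - 5))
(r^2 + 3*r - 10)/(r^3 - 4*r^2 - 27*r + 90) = (r - 2)/(r^2 - 9*r + 18)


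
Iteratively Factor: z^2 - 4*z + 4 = (z - 2)*(z - 2)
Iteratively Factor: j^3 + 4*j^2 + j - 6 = (j - 1)*(j^2 + 5*j + 6) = (j - 1)*(j + 3)*(j + 2)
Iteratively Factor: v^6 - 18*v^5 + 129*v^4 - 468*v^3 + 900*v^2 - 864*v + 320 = (v - 2)*(v^5 - 16*v^4 + 97*v^3 - 274*v^2 + 352*v - 160) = (v - 5)*(v - 2)*(v^4 - 11*v^3 + 42*v^2 - 64*v + 32) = (v - 5)*(v - 4)*(v - 2)*(v^3 - 7*v^2 + 14*v - 8) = (v - 5)*(v - 4)*(v - 2)*(v - 1)*(v^2 - 6*v + 8) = (v - 5)*(v - 4)^2*(v - 2)*(v - 1)*(v - 2)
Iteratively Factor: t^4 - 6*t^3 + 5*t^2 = (t)*(t^3 - 6*t^2 + 5*t) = t^2*(t^2 - 6*t + 5) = t^2*(t - 1)*(t - 5)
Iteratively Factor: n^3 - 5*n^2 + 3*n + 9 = (n - 3)*(n^2 - 2*n - 3) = (n - 3)^2*(n + 1)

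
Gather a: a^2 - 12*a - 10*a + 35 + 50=a^2 - 22*a + 85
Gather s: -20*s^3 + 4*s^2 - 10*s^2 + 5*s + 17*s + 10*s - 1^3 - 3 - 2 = -20*s^3 - 6*s^2 + 32*s - 6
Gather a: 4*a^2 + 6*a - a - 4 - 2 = 4*a^2 + 5*a - 6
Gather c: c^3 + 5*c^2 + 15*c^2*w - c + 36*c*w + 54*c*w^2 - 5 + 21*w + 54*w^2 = c^3 + c^2*(15*w + 5) + c*(54*w^2 + 36*w - 1) + 54*w^2 + 21*w - 5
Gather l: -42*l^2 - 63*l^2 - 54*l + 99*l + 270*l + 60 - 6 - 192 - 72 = -105*l^2 + 315*l - 210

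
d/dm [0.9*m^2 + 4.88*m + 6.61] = 1.8*m + 4.88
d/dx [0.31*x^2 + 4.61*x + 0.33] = 0.62*x + 4.61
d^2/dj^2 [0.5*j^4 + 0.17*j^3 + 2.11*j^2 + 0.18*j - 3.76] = 6.0*j^2 + 1.02*j + 4.22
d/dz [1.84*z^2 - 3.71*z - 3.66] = 3.68*z - 3.71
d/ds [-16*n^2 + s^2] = 2*s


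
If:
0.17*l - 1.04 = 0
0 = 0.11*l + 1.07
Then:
No Solution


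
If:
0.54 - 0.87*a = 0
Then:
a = 0.62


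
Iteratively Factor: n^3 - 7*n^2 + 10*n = (n - 2)*(n^2 - 5*n) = (n - 5)*(n - 2)*(n)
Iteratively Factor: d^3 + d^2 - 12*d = (d + 4)*(d^2 - 3*d) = (d - 3)*(d + 4)*(d)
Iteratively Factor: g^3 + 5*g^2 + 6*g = (g)*(g^2 + 5*g + 6) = g*(g + 3)*(g + 2)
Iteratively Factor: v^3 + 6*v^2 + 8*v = (v + 2)*(v^2 + 4*v) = v*(v + 2)*(v + 4)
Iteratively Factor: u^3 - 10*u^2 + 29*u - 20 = (u - 1)*(u^2 - 9*u + 20) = (u - 4)*(u - 1)*(u - 5)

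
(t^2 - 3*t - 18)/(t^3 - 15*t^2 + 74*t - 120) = (t + 3)/(t^2 - 9*t + 20)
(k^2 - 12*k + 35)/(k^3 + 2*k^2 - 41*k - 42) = (k^2 - 12*k + 35)/(k^3 + 2*k^2 - 41*k - 42)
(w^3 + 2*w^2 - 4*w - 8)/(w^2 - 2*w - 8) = (w^2 - 4)/(w - 4)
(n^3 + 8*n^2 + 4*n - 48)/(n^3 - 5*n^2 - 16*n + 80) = (n^2 + 4*n - 12)/(n^2 - 9*n + 20)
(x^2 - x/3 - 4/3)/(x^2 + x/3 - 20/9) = 3*(x + 1)/(3*x + 5)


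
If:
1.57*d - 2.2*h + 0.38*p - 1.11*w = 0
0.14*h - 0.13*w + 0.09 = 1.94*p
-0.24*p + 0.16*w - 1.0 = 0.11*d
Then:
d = 1.51110422557032*w - 8.25423137999148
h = 0.569355900693288*w - 5.95675665207793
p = -0.0259227700530617*w - 0.383477284170572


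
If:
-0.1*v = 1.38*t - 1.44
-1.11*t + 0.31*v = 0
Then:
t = 0.83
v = 2.97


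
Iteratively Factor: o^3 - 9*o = (o + 3)*(o^2 - 3*o) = (o - 3)*(o + 3)*(o)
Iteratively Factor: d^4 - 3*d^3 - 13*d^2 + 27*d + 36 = (d + 1)*(d^3 - 4*d^2 - 9*d + 36) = (d - 3)*(d + 1)*(d^2 - d - 12) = (d - 4)*(d - 3)*(d + 1)*(d + 3)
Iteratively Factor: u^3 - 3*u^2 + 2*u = (u - 2)*(u^2 - u) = (u - 2)*(u - 1)*(u)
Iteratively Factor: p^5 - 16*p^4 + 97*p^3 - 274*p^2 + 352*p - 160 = (p - 5)*(p^4 - 11*p^3 + 42*p^2 - 64*p + 32) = (p - 5)*(p - 2)*(p^3 - 9*p^2 + 24*p - 16) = (p - 5)*(p - 4)*(p - 2)*(p^2 - 5*p + 4) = (p - 5)*(p - 4)*(p - 2)*(p - 1)*(p - 4)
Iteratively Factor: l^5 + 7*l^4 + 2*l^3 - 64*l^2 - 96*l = (l + 4)*(l^4 + 3*l^3 - 10*l^2 - 24*l) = (l - 3)*(l + 4)*(l^3 + 6*l^2 + 8*l) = l*(l - 3)*(l + 4)*(l^2 + 6*l + 8) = l*(l - 3)*(l + 2)*(l + 4)*(l + 4)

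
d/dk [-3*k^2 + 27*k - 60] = 27 - 6*k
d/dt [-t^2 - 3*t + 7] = -2*t - 3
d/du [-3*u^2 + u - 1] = 1 - 6*u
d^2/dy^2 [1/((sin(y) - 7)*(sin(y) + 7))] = 2*(-2*sin(y)^4 - 95*sin(y)^2 + 49)/((sin(y) - 7)^3*(sin(y) + 7)^3)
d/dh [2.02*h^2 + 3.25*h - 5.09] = 4.04*h + 3.25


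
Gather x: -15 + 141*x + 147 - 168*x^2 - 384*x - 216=-168*x^2 - 243*x - 84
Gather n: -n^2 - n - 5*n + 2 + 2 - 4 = -n^2 - 6*n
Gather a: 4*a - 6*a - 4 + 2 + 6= 4 - 2*a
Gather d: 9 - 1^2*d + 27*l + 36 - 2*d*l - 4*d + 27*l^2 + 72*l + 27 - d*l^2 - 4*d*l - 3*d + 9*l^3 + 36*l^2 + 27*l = d*(-l^2 - 6*l - 8) + 9*l^3 + 63*l^2 + 126*l + 72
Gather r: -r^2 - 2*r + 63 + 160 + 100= -r^2 - 2*r + 323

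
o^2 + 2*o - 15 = (o - 3)*(o + 5)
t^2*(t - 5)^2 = t^4 - 10*t^3 + 25*t^2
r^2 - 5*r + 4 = (r - 4)*(r - 1)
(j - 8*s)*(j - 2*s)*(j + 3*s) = j^3 - 7*j^2*s - 14*j*s^2 + 48*s^3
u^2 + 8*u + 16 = (u + 4)^2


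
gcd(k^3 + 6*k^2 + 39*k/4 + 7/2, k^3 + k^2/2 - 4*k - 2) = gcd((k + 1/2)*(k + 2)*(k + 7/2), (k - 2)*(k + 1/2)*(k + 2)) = k^2 + 5*k/2 + 1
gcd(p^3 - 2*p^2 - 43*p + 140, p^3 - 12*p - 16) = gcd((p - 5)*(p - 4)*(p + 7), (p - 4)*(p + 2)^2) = p - 4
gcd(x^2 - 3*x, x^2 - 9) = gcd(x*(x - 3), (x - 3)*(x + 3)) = x - 3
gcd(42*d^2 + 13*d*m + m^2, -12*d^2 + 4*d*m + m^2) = 6*d + m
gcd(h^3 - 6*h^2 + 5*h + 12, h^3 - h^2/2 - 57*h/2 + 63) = h - 3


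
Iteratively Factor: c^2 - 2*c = (c)*(c - 2)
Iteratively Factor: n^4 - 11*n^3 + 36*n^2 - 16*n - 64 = (n - 4)*(n^3 - 7*n^2 + 8*n + 16) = (n - 4)^2*(n^2 - 3*n - 4) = (n - 4)^2*(n + 1)*(n - 4)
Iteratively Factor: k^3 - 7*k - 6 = (k - 3)*(k^2 + 3*k + 2) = (k - 3)*(k + 1)*(k + 2)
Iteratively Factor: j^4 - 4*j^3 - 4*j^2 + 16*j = (j)*(j^3 - 4*j^2 - 4*j + 16) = j*(j - 4)*(j^2 - 4) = j*(j - 4)*(j - 2)*(j + 2)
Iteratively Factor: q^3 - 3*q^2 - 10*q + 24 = (q + 3)*(q^2 - 6*q + 8) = (q - 2)*(q + 3)*(q - 4)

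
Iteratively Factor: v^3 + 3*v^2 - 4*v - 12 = (v - 2)*(v^2 + 5*v + 6) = (v - 2)*(v + 2)*(v + 3)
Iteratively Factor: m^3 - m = (m - 1)*(m^2 + m) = m*(m - 1)*(m + 1)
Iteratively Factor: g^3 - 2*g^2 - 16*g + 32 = (g - 2)*(g^2 - 16) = (g - 2)*(g + 4)*(g - 4)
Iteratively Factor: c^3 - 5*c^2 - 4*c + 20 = (c - 2)*(c^2 - 3*c - 10) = (c - 5)*(c - 2)*(c + 2)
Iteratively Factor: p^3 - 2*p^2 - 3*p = (p)*(p^2 - 2*p - 3) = p*(p - 3)*(p + 1)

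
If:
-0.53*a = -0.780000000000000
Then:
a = 1.47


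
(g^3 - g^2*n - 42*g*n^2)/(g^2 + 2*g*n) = (g^2 - g*n - 42*n^2)/(g + 2*n)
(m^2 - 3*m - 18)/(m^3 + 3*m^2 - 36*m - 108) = 1/(m + 6)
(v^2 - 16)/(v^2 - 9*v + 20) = (v + 4)/(v - 5)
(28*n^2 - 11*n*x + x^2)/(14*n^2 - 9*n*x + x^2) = (-4*n + x)/(-2*n + x)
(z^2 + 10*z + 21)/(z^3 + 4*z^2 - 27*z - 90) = (z + 7)/(z^2 + z - 30)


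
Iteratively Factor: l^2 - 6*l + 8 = (l - 4)*(l - 2)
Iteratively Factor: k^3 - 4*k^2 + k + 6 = (k - 2)*(k^2 - 2*k - 3) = (k - 3)*(k - 2)*(k + 1)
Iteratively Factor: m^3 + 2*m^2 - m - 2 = (m + 1)*(m^2 + m - 2) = (m + 1)*(m + 2)*(m - 1)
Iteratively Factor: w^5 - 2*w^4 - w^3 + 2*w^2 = (w)*(w^4 - 2*w^3 - w^2 + 2*w) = w^2*(w^3 - 2*w^2 - w + 2) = w^2*(w - 2)*(w^2 - 1) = w^2*(w - 2)*(w + 1)*(w - 1)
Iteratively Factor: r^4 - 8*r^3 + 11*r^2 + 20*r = (r + 1)*(r^3 - 9*r^2 + 20*r) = (r - 5)*(r + 1)*(r^2 - 4*r) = (r - 5)*(r - 4)*(r + 1)*(r)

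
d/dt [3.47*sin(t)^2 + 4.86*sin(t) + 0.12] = (6.94*sin(t) + 4.86)*cos(t)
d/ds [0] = 0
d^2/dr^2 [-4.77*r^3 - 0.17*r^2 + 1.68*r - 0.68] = -28.62*r - 0.34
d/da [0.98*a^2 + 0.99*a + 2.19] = 1.96*a + 0.99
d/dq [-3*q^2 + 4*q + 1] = 4 - 6*q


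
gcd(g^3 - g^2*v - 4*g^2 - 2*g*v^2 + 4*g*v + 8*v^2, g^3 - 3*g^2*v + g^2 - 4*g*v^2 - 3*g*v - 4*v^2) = g + v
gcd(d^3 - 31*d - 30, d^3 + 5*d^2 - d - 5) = d^2 + 6*d + 5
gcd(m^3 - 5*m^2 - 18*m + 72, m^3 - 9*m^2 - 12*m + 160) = m + 4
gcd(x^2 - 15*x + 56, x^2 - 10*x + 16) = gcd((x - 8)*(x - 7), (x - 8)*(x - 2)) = x - 8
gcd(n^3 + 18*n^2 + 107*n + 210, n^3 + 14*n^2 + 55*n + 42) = n^2 + 13*n + 42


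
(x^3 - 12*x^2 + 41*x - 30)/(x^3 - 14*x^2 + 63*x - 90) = (x - 1)/(x - 3)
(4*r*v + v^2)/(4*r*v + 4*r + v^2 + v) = v/(v + 1)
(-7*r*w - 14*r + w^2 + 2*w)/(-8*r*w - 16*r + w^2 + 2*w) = (7*r - w)/(8*r - w)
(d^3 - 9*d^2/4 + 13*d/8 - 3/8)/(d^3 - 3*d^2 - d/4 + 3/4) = (4*d^2 - 7*d + 3)/(2*(2*d^2 - 5*d - 3))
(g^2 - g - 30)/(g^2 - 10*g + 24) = (g + 5)/(g - 4)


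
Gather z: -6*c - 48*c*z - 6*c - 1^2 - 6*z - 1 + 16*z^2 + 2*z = -12*c + 16*z^2 + z*(-48*c - 4) - 2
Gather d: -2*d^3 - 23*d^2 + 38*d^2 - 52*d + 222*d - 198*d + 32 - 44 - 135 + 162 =-2*d^3 + 15*d^2 - 28*d + 15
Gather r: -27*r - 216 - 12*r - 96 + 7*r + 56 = -32*r - 256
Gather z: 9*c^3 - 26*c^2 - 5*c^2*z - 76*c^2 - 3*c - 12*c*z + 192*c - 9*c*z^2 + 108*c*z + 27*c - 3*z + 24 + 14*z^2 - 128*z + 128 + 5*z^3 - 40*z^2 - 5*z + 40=9*c^3 - 102*c^2 + 216*c + 5*z^3 + z^2*(-9*c - 26) + z*(-5*c^2 + 96*c - 136) + 192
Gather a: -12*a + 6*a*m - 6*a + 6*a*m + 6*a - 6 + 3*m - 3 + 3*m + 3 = a*(12*m - 12) + 6*m - 6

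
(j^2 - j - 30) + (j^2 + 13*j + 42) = 2*j^2 + 12*j + 12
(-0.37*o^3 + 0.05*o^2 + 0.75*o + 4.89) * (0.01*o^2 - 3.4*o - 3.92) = -0.0037*o^5 + 1.2585*o^4 + 1.2879*o^3 - 2.6971*o^2 - 19.566*o - 19.1688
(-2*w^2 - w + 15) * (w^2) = -2*w^4 - w^3 + 15*w^2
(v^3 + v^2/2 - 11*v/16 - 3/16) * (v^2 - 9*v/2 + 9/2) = v^5 - 4*v^4 + 25*v^3/16 + 165*v^2/32 - 9*v/4 - 27/32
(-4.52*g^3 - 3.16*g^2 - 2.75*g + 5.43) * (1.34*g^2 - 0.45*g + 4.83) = -6.0568*g^5 - 2.2004*g^4 - 24.0946*g^3 - 6.7491*g^2 - 15.726*g + 26.2269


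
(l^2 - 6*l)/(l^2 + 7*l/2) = 2*(l - 6)/(2*l + 7)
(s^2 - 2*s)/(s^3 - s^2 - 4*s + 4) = s/(s^2 + s - 2)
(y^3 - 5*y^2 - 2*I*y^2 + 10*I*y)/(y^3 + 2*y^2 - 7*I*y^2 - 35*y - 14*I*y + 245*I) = y*(y - 2*I)/(y^2 + 7*y*(1 - I) - 49*I)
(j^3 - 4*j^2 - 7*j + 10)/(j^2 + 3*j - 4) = (j^2 - 3*j - 10)/(j + 4)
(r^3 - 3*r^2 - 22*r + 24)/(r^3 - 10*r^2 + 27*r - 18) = (r + 4)/(r - 3)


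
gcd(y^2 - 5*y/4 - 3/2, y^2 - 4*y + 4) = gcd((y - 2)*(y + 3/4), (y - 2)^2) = y - 2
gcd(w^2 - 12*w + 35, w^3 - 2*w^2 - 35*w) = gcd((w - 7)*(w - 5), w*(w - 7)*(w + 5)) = w - 7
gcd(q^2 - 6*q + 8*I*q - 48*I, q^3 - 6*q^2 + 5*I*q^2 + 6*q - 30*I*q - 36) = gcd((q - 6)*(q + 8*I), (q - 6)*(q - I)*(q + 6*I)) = q - 6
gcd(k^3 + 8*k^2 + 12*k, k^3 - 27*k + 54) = k + 6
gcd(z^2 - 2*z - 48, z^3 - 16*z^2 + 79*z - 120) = z - 8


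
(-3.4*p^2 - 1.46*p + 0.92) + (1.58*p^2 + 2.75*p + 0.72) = -1.82*p^2 + 1.29*p + 1.64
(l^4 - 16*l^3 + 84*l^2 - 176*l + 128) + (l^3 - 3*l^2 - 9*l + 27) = l^4 - 15*l^3 + 81*l^2 - 185*l + 155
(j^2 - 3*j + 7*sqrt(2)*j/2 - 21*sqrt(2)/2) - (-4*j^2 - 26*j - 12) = 5*j^2 + 7*sqrt(2)*j/2 + 23*j - 21*sqrt(2)/2 + 12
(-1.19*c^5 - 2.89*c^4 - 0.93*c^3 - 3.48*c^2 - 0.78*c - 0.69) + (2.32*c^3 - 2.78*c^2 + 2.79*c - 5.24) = -1.19*c^5 - 2.89*c^4 + 1.39*c^3 - 6.26*c^2 + 2.01*c - 5.93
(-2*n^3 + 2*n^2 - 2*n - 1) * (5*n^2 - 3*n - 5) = -10*n^5 + 16*n^4 - 6*n^3 - 9*n^2 + 13*n + 5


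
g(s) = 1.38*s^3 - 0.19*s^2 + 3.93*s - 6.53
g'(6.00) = 150.69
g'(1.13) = 8.79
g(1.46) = 3.10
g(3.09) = 44.51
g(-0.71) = -9.91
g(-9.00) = -1063.31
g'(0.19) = 4.01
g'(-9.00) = 342.69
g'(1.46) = 12.20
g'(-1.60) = 15.14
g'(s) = 4.14*s^2 - 0.38*s + 3.93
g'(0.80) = 6.28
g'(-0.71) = 6.29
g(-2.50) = -39.10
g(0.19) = -5.78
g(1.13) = -0.34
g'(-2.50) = 30.76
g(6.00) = 308.29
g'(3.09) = 42.28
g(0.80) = -2.80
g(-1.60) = -18.96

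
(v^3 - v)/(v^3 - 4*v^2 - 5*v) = (v - 1)/(v - 5)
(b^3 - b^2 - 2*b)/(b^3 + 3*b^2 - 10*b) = (b + 1)/(b + 5)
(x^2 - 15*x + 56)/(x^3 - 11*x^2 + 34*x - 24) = (x^2 - 15*x + 56)/(x^3 - 11*x^2 + 34*x - 24)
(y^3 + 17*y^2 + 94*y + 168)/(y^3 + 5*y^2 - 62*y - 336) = (y + 4)/(y - 8)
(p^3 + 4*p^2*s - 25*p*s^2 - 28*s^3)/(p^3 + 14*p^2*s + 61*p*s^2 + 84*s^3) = (p^2 - 3*p*s - 4*s^2)/(p^2 + 7*p*s + 12*s^2)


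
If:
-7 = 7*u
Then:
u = -1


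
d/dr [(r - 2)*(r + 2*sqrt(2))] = 2*r - 2 + 2*sqrt(2)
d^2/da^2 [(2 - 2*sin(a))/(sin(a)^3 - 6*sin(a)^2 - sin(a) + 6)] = 2*(4*sin(a)^3 - 19*sin(a)^2 + 62*sin(a) - 62)/((sin(a) - 6)^3*(sin(a) + 1)^2)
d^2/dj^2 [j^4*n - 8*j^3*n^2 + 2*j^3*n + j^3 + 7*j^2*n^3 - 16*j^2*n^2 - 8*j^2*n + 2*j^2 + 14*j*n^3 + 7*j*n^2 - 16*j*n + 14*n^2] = 12*j^2*n - 48*j*n^2 + 12*j*n + 6*j + 14*n^3 - 32*n^2 - 16*n + 4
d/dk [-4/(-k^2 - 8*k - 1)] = 8*(-k - 4)/(k^2 + 8*k + 1)^2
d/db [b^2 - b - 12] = 2*b - 1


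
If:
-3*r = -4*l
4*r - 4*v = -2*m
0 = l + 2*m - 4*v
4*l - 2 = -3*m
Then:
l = 0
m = 2/3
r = 0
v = 1/3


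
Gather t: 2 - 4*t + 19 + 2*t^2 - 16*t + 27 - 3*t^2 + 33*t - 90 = -t^2 + 13*t - 42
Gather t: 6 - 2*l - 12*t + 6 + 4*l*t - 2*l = -4*l + t*(4*l - 12) + 12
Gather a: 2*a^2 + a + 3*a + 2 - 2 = 2*a^2 + 4*a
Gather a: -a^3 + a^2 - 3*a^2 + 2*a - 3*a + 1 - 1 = -a^3 - 2*a^2 - a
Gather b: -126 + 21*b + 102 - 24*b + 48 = 24 - 3*b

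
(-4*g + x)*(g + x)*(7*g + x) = -28*g^3 - 25*g^2*x + 4*g*x^2 + x^3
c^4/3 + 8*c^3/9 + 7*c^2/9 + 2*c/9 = c*(c/3 + 1/3)*(c + 2/3)*(c + 1)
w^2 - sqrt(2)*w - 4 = (w - 2*sqrt(2))*(w + sqrt(2))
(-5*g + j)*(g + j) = -5*g^2 - 4*g*j + j^2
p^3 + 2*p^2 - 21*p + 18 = (p - 3)*(p - 1)*(p + 6)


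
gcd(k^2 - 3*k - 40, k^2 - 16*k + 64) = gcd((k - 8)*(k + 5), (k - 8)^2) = k - 8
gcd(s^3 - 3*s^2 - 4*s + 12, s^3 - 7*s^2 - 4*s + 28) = s^2 - 4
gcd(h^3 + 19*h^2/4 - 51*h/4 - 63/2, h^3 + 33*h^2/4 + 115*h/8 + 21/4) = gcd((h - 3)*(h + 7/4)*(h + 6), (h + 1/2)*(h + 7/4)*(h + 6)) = h^2 + 31*h/4 + 21/2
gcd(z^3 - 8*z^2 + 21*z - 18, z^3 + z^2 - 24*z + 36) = z^2 - 5*z + 6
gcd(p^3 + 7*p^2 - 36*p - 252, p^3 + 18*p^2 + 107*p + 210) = p^2 + 13*p + 42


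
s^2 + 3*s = s*(s + 3)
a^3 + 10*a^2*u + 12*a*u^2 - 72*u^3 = (a - 2*u)*(a + 6*u)^2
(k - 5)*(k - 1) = k^2 - 6*k + 5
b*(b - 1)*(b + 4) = b^3 + 3*b^2 - 4*b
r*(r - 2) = r^2 - 2*r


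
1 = 1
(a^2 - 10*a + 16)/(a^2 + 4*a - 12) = (a - 8)/(a + 6)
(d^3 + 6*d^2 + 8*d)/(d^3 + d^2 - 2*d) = (d + 4)/(d - 1)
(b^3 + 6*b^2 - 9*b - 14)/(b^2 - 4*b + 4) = (b^2 + 8*b + 7)/(b - 2)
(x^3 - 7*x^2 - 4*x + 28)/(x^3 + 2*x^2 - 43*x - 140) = (x^2 - 4)/(x^2 + 9*x + 20)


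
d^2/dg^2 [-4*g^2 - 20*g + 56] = -8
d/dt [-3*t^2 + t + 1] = 1 - 6*t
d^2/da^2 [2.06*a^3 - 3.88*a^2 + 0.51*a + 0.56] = 12.36*a - 7.76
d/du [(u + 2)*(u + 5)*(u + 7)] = 3*u^2 + 28*u + 59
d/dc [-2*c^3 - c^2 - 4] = 2*c*(-3*c - 1)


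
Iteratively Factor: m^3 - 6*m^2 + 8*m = (m - 4)*(m^2 - 2*m) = (m - 4)*(m - 2)*(m)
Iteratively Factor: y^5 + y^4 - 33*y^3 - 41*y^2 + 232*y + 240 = (y + 4)*(y^4 - 3*y^3 - 21*y^2 + 43*y + 60) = (y - 5)*(y + 4)*(y^3 + 2*y^2 - 11*y - 12) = (y - 5)*(y + 1)*(y + 4)*(y^2 + y - 12) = (y - 5)*(y + 1)*(y + 4)^2*(y - 3)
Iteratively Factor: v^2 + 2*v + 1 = (v + 1)*(v + 1)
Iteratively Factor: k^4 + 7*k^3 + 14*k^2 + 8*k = (k + 1)*(k^3 + 6*k^2 + 8*k) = (k + 1)*(k + 2)*(k^2 + 4*k) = (k + 1)*(k + 2)*(k + 4)*(k)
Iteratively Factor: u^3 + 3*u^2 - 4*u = (u)*(u^2 + 3*u - 4) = u*(u + 4)*(u - 1)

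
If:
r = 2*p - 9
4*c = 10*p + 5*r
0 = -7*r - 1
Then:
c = 305/28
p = 31/7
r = -1/7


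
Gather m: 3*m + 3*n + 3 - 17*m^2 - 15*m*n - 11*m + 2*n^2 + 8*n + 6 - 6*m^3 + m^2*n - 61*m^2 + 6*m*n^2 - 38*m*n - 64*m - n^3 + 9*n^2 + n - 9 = -6*m^3 + m^2*(n - 78) + m*(6*n^2 - 53*n - 72) - n^3 + 11*n^2 + 12*n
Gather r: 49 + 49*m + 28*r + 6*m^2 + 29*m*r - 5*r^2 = 6*m^2 + 49*m - 5*r^2 + r*(29*m + 28) + 49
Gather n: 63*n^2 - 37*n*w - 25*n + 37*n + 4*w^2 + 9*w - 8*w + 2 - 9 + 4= 63*n^2 + n*(12 - 37*w) + 4*w^2 + w - 3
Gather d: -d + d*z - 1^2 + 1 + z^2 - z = d*(z - 1) + z^2 - z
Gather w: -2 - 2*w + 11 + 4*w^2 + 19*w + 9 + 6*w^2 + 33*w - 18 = 10*w^2 + 50*w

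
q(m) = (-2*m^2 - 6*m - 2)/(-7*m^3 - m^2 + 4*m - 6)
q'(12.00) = 0.00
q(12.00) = 0.03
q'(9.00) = -0.00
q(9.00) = 0.04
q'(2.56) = -0.16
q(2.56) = 0.25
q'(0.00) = 1.22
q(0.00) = 0.33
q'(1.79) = -0.41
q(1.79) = 0.45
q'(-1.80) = 0.29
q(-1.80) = 0.10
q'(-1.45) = 1.65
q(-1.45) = 0.34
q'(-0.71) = 0.60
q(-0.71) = -0.18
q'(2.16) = -0.25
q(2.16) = 0.33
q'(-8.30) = -0.00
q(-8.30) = -0.02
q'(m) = (-4*m - 6)/(-7*m^3 - m^2 + 4*m - 6) + (-2*m^2 - 6*m - 2)*(21*m^2 + 2*m - 4)/(-7*m^3 - m^2 + 4*m - 6)^2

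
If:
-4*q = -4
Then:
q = 1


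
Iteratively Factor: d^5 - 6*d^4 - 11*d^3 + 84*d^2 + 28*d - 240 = (d - 2)*(d^4 - 4*d^3 - 19*d^2 + 46*d + 120) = (d - 4)*(d - 2)*(d^3 - 19*d - 30) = (d - 4)*(d - 2)*(d + 2)*(d^2 - 2*d - 15) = (d - 5)*(d - 4)*(d - 2)*(d + 2)*(d + 3)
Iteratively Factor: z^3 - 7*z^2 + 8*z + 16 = (z - 4)*(z^2 - 3*z - 4) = (z - 4)*(z + 1)*(z - 4)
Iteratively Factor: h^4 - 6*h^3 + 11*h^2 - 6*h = (h - 1)*(h^3 - 5*h^2 + 6*h) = h*(h - 1)*(h^2 - 5*h + 6) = h*(h - 3)*(h - 1)*(h - 2)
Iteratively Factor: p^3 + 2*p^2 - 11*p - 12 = (p + 4)*(p^2 - 2*p - 3) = (p + 1)*(p + 4)*(p - 3)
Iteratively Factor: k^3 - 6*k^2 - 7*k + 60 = (k + 3)*(k^2 - 9*k + 20) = (k - 4)*(k + 3)*(k - 5)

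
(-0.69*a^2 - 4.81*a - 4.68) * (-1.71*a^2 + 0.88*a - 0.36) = 1.1799*a^4 + 7.6179*a^3 + 4.0184*a^2 - 2.3868*a + 1.6848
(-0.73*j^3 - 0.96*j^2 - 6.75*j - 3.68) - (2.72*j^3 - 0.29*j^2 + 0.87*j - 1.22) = -3.45*j^3 - 0.67*j^2 - 7.62*j - 2.46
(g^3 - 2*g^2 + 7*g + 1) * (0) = 0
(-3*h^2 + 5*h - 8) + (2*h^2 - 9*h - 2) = -h^2 - 4*h - 10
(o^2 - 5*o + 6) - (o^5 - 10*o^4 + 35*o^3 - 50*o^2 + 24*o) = -o^5 + 10*o^4 - 35*o^3 + 51*o^2 - 29*o + 6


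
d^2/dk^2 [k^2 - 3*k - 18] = 2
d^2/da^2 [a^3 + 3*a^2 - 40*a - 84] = 6*a + 6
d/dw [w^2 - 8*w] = 2*w - 8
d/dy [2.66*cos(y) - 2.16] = -2.66*sin(y)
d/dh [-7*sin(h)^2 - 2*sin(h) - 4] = -2*(7*sin(h) + 1)*cos(h)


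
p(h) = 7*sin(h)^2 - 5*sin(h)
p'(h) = 14*sin(h)*cos(h) - 5*cos(h)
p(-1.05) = 9.60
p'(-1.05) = -8.53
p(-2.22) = 8.42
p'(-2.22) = 9.76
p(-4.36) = 1.47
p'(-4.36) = -2.81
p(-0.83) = 7.50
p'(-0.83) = -10.35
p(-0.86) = 7.81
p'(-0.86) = -10.18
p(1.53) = 1.99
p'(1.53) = 0.37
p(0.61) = -0.57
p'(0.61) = 2.48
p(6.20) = 0.46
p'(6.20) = -6.14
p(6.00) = 1.94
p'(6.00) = -8.56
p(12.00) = 4.70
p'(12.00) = -10.56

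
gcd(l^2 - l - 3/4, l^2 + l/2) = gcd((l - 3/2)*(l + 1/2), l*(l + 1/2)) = l + 1/2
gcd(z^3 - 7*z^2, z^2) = z^2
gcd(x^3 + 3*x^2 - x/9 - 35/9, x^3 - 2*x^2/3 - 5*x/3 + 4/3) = x - 1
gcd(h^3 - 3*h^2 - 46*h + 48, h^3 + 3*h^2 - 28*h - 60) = h + 6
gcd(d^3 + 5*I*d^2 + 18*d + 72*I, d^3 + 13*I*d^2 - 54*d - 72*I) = d^2 + 9*I*d - 18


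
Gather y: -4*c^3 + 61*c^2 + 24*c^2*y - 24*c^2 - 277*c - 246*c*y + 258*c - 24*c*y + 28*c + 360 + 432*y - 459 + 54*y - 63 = -4*c^3 + 37*c^2 + 9*c + y*(24*c^2 - 270*c + 486) - 162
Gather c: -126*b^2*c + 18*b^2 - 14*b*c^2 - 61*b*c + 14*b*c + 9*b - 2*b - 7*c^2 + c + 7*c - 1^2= 18*b^2 + 7*b + c^2*(-14*b - 7) + c*(-126*b^2 - 47*b + 8) - 1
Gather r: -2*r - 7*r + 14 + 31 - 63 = -9*r - 18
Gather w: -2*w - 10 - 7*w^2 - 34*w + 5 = -7*w^2 - 36*w - 5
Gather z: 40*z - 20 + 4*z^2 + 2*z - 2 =4*z^2 + 42*z - 22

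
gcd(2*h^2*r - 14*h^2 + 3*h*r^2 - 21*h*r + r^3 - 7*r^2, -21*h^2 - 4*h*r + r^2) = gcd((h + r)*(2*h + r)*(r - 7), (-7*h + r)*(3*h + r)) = 1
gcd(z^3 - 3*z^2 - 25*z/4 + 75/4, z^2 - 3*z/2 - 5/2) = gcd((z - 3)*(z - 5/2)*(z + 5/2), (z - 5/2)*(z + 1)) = z - 5/2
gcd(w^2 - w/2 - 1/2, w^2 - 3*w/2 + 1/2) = w - 1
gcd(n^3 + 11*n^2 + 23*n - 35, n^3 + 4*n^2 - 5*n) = n^2 + 4*n - 5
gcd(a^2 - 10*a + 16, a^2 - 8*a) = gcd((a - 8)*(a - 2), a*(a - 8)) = a - 8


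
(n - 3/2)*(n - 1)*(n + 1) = n^3 - 3*n^2/2 - n + 3/2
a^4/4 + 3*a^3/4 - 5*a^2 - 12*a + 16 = (a/4 + 1)*(a - 4)*(a - 1)*(a + 4)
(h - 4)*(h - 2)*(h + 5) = h^3 - h^2 - 22*h + 40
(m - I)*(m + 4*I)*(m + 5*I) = m^3 + 8*I*m^2 - 11*m + 20*I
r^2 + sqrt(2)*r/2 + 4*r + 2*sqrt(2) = (r + 4)*(r + sqrt(2)/2)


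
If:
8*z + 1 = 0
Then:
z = -1/8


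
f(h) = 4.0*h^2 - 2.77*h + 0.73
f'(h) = 8.0*h - 2.77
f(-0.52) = 3.25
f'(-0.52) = -6.93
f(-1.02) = 7.72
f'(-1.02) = -10.93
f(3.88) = 50.20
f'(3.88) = 28.27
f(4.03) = 54.53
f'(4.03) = 29.47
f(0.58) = 0.47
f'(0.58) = 1.87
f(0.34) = 0.25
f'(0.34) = -0.05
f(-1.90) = 20.43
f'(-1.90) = -17.97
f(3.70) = 45.24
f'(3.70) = 26.83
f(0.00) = 0.73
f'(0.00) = -2.77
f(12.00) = 543.49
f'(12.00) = 93.23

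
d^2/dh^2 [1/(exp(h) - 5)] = (exp(h) + 5)*exp(h)/(exp(h) - 5)^3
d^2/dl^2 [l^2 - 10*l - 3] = 2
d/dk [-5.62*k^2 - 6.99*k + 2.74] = -11.24*k - 6.99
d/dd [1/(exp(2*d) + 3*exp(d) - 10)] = (-2*exp(d) - 3)*exp(d)/(exp(2*d) + 3*exp(d) - 10)^2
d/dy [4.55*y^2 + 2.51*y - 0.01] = 9.1*y + 2.51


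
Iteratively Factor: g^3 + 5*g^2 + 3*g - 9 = (g + 3)*(g^2 + 2*g - 3) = (g + 3)^2*(g - 1)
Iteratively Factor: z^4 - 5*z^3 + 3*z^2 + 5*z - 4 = (z - 4)*(z^3 - z^2 - z + 1) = (z - 4)*(z - 1)*(z^2 - 1) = (z - 4)*(z - 1)*(z + 1)*(z - 1)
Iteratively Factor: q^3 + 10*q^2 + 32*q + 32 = (q + 4)*(q^2 + 6*q + 8) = (q + 2)*(q + 4)*(q + 4)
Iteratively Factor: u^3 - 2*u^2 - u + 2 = (u - 1)*(u^2 - u - 2) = (u - 1)*(u + 1)*(u - 2)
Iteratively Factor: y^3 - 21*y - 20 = (y + 4)*(y^2 - 4*y - 5) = (y + 1)*(y + 4)*(y - 5)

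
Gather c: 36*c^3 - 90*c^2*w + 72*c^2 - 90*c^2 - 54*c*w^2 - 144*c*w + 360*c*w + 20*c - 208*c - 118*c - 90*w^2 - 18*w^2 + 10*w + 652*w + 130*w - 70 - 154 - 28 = 36*c^3 + c^2*(-90*w - 18) + c*(-54*w^2 + 216*w - 306) - 108*w^2 + 792*w - 252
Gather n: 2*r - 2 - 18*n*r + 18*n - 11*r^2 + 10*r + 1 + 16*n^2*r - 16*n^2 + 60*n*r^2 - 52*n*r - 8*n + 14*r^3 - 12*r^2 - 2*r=n^2*(16*r - 16) + n*(60*r^2 - 70*r + 10) + 14*r^3 - 23*r^2 + 10*r - 1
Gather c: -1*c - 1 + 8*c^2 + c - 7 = 8*c^2 - 8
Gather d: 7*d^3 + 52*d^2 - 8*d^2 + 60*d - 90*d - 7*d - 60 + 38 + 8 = 7*d^3 + 44*d^2 - 37*d - 14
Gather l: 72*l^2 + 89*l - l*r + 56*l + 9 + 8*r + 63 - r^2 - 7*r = 72*l^2 + l*(145 - r) - r^2 + r + 72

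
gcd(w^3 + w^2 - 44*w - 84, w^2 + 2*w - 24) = w + 6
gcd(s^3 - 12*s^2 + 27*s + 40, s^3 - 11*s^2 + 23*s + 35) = s^2 - 4*s - 5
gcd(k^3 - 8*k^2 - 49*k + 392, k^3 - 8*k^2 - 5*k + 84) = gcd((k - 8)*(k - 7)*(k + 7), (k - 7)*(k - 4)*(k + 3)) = k - 7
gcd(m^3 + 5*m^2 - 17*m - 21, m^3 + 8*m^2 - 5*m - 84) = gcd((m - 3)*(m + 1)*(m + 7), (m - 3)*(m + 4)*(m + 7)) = m^2 + 4*m - 21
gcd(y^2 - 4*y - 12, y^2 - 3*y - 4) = 1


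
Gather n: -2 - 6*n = -6*n - 2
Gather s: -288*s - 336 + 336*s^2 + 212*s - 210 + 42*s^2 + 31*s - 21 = 378*s^2 - 45*s - 567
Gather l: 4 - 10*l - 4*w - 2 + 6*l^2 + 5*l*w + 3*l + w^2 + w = 6*l^2 + l*(5*w - 7) + w^2 - 3*w + 2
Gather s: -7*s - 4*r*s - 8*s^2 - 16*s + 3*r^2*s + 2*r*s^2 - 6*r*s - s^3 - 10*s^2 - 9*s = -s^3 + s^2*(2*r - 18) + s*(3*r^2 - 10*r - 32)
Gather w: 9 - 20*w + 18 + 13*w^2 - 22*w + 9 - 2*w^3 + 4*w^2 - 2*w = -2*w^3 + 17*w^2 - 44*w + 36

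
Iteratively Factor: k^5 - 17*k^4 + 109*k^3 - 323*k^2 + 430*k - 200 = (k - 5)*(k^4 - 12*k^3 + 49*k^2 - 78*k + 40) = (k - 5)*(k - 1)*(k^3 - 11*k^2 + 38*k - 40) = (k - 5)*(k - 4)*(k - 1)*(k^2 - 7*k + 10) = (k - 5)^2*(k - 4)*(k - 1)*(k - 2)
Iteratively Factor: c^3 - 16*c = (c)*(c^2 - 16) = c*(c + 4)*(c - 4)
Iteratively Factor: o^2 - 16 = (o - 4)*(o + 4)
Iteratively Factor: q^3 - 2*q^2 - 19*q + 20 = (q - 1)*(q^2 - q - 20) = (q - 5)*(q - 1)*(q + 4)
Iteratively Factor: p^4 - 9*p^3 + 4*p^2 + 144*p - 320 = (p - 4)*(p^3 - 5*p^2 - 16*p + 80) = (p - 5)*(p - 4)*(p^2 - 16) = (p - 5)*(p - 4)*(p + 4)*(p - 4)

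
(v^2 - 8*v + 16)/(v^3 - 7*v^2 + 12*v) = (v - 4)/(v*(v - 3))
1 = 1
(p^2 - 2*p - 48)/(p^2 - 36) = (p - 8)/(p - 6)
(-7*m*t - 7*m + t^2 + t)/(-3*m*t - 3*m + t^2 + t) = (-7*m + t)/(-3*m + t)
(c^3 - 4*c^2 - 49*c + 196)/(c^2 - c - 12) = (c^2 - 49)/(c + 3)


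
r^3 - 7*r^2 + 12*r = r*(r - 4)*(r - 3)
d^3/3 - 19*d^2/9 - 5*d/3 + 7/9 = (d/3 + 1/3)*(d - 7)*(d - 1/3)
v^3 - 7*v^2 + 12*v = v*(v - 4)*(v - 3)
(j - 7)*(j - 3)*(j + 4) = j^3 - 6*j^2 - 19*j + 84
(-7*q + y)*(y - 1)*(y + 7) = -7*q*y^2 - 42*q*y + 49*q + y^3 + 6*y^2 - 7*y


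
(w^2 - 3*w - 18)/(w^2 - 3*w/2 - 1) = 2*(-w^2 + 3*w + 18)/(-2*w^2 + 3*w + 2)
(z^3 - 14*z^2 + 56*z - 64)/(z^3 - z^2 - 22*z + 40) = (z - 8)/(z + 5)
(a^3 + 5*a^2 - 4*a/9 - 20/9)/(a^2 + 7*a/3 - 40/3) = (9*a^2 - 4)/(3*(3*a - 8))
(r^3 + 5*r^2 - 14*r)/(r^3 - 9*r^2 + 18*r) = (r^2 + 5*r - 14)/(r^2 - 9*r + 18)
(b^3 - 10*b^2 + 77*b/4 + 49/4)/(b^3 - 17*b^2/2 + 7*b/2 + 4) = (2*b^2 - 21*b + 49)/(2*(b^2 - 9*b + 8))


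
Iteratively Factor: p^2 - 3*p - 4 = (p + 1)*(p - 4)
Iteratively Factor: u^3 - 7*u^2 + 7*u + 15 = (u - 5)*(u^2 - 2*u - 3) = (u - 5)*(u - 3)*(u + 1)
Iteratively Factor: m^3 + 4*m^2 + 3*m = (m)*(m^2 + 4*m + 3) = m*(m + 3)*(m + 1)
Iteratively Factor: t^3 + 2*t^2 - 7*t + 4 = (t - 1)*(t^2 + 3*t - 4) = (t - 1)*(t + 4)*(t - 1)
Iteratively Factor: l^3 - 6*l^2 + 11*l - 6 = (l - 2)*(l^2 - 4*l + 3) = (l - 2)*(l - 1)*(l - 3)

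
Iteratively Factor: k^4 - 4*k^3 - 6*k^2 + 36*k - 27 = (k - 1)*(k^3 - 3*k^2 - 9*k + 27) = (k - 1)*(k + 3)*(k^2 - 6*k + 9) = (k - 3)*(k - 1)*(k + 3)*(k - 3)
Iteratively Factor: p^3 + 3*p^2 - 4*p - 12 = (p - 2)*(p^2 + 5*p + 6) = (p - 2)*(p + 2)*(p + 3)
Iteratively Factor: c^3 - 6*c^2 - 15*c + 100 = (c + 4)*(c^2 - 10*c + 25) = (c - 5)*(c + 4)*(c - 5)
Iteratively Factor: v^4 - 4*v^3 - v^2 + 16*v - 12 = (v - 2)*(v^3 - 2*v^2 - 5*v + 6) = (v - 3)*(v - 2)*(v^2 + v - 2) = (v - 3)*(v - 2)*(v + 2)*(v - 1)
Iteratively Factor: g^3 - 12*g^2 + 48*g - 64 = (g - 4)*(g^2 - 8*g + 16) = (g - 4)^2*(g - 4)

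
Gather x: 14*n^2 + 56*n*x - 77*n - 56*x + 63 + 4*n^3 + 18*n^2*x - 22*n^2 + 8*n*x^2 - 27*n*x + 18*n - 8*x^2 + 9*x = 4*n^3 - 8*n^2 - 59*n + x^2*(8*n - 8) + x*(18*n^2 + 29*n - 47) + 63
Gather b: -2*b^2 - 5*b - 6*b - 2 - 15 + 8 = -2*b^2 - 11*b - 9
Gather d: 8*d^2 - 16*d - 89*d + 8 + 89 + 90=8*d^2 - 105*d + 187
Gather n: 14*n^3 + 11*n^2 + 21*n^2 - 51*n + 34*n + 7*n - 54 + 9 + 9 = 14*n^3 + 32*n^2 - 10*n - 36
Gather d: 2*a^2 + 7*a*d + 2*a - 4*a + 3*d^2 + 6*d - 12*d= 2*a^2 - 2*a + 3*d^2 + d*(7*a - 6)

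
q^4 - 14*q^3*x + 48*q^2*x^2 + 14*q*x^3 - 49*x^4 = (q - 7*x)^2*(q - x)*(q + x)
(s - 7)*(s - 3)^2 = s^3 - 13*s^2 + 51*s - 63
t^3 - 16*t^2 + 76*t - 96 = (t - 8)*(t - 6)*(t - 2)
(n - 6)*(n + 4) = n^2 - 2*n - 24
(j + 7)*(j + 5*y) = j^2 + 5*j*y + 7*j + 35*y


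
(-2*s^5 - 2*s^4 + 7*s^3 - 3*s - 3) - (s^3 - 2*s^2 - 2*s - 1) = -2*s^5 - 2*s^4 + 6*s^3 + 2*s^2 - s - 2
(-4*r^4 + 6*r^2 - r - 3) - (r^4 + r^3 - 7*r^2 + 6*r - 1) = -5*r^4 - r^3 + 13*r^2 - 7*r - 2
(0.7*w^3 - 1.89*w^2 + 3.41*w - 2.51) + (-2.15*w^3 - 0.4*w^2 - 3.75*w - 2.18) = -1.45*w^3 - 2.29*w^2 - 0.34*w - 4.69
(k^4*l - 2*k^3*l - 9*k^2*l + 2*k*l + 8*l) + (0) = k^4*l - 2*k^3*l - 9*k^2*l + 2*k*l + 8*l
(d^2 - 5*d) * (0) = 0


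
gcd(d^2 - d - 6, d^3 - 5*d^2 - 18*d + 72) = d - 3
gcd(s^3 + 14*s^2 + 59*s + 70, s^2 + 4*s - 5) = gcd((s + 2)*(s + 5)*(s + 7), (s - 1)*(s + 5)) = s + 5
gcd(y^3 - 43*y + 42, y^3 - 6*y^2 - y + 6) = y^2 - 7*y + 6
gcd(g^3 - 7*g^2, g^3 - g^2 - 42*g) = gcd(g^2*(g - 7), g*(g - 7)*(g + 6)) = g^2 - 7*g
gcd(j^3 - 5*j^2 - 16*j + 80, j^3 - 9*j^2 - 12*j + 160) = j^2 - j - 20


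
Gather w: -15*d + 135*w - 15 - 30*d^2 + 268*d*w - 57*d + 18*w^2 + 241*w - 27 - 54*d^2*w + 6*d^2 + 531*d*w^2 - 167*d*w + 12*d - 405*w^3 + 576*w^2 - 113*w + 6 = -24*d^2 - 60*d - 405*w^3 + w^2*(531*d + 594) + w*(-54*d^2 + 101*d + 263) - 36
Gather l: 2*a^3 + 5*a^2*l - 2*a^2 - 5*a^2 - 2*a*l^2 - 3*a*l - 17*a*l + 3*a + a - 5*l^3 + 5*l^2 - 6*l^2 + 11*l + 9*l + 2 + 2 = 2*a^3 - 7*a^2 + 4*a - 5*l^3 + l^2*(-2*a - 1) + l*(5*a^2 - 20*a + 20) + 4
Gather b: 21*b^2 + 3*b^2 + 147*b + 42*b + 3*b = 24*b^2 + 192*b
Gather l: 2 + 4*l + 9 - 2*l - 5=2*l + 6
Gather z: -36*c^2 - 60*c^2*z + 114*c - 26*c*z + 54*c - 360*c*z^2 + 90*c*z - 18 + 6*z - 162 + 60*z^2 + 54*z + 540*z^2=-36*c^2 + 168*c + z^2*(600 - 360*c) + z*(-60*c^2 + 64*c + 60) - 180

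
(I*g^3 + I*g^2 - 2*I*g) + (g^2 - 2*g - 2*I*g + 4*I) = I*g^3 + g^2 + I*g^2 - 2*g - 4*I*g + 4*I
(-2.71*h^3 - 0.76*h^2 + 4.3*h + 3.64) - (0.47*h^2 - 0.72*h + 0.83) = -2.71*h^3 - 1.23*h^2 + 5.02*h + 2.81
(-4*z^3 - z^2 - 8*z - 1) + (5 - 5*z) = -4*z^3 - z^2 - 13*z + 4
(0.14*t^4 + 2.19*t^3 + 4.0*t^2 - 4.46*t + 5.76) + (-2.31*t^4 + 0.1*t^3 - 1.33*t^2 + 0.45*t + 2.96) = -2.17*t^4 + 2.29*t^3 + 2.67*t^2 - 4.01*t + 8.72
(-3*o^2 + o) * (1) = -3*o^2 + o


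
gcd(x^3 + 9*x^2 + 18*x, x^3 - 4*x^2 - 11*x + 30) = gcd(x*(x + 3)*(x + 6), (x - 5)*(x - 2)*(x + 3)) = x + 3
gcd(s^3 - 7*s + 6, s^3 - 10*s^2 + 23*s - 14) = s^2 - 3*s + 2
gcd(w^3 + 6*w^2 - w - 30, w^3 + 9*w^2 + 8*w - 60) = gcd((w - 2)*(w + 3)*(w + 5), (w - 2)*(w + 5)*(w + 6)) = w^2 + 3*w - 10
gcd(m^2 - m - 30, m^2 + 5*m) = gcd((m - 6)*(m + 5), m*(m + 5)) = m + 5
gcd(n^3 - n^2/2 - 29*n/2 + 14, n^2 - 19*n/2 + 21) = n - 7/2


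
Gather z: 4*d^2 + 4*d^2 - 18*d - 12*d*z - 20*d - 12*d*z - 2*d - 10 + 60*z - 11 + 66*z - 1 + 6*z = 8*d^2 - 40*d + z*(132 - 24*d) - 22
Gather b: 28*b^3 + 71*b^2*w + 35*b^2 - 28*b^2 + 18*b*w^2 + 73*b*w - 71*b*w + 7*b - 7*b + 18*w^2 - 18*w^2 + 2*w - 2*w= 28*b^3 + b^2*(71*w + 7) + b*(18*w^2 + 2*w)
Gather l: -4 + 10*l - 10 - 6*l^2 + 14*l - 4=-6*l^2 + 24*l - 18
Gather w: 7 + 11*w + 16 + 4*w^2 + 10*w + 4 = 4*w^2 + 21*w + 27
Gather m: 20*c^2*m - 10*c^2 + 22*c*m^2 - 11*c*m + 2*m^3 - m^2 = -10*c^2 + 2*m^3 + m^2*(22*c - 1) + m*(20*c^2 - 11*c)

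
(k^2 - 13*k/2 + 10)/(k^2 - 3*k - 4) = (k - 5/2)/(k + 1)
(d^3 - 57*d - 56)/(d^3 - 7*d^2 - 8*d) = (d + 7)/d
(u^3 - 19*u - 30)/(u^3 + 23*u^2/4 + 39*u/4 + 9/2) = 4*(u - 5)/(4*u + 3)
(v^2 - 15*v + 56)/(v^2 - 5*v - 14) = (v - 8)/(v + 2)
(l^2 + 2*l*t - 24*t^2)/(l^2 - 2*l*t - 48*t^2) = (-l + 4*t)/(-l + 8*t)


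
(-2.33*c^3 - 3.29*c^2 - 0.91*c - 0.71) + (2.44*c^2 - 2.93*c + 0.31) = -2.33*c^3 - 0.85*c^2 - 3.84*c - 0.4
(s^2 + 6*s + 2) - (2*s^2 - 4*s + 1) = -s^2 + 10*s + 1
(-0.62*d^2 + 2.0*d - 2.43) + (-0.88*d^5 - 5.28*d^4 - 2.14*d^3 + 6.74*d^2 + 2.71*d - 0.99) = -0.88*d^5 - 5.28*d^4 - 2.14*d^3 + 6.12*d^2 + 4.71*d - 3.42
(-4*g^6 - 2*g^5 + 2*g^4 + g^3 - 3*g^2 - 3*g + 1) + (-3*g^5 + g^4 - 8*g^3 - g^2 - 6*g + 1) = -4*g^6 - 5*g^5 + 3*g^4 - 7*g^3 - 4*g^2 - 9*g + 2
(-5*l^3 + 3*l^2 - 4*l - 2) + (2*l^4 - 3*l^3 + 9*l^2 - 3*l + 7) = 2*l^4 - 8*l^3 + 12*l^2 - 7*l + 5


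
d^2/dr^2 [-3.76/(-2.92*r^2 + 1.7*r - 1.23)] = (-64.118528*r^2 + 37.32928*r + 3.76*(5.84*r - 1.7)*(11.68*r - 3.4) - 27.008832)/(2.92*r^2 - 1.7*r + 1.23)^3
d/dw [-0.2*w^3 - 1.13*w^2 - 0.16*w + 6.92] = -0.6*w^2 - 2.26*w - 0.16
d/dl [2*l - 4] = 2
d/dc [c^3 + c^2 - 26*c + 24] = 3*c^2 + 2*c - 26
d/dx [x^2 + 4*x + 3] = 2*x + 4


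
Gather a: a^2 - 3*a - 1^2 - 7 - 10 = a^2 - 3*a - 18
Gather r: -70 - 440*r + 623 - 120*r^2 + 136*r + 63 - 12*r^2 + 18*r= -132*r^2 - 286*r + 616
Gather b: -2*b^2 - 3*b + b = -2*b^2 - 2*b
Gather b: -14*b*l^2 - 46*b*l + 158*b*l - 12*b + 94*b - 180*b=b*(-14*l^2 + 112*l - 98)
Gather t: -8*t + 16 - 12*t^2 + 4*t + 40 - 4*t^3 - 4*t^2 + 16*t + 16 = -4*t^3 - 16*t^2 + 12*t + 72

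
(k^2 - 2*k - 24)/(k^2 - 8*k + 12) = (k + 4)/(k - 2)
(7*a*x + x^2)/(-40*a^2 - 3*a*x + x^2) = x*(7*a + x)/(-40*a^2 - 3*a*x + x^2)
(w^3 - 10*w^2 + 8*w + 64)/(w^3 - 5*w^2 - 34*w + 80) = (w^2 - 2*w - 8)/(w^2 + 3*w - 10)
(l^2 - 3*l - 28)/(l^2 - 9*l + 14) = (l + 4)/(l - 2)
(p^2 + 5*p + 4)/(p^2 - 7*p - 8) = (p + 4)/(p - 8)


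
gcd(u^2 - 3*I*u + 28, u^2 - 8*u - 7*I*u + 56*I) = u - 7*I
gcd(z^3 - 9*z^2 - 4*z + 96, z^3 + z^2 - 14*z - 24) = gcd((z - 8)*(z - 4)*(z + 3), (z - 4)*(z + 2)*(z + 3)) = z^2 - z - 12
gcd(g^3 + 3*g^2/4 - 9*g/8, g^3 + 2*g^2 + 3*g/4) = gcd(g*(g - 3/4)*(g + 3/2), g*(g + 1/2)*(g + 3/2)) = g^2 + 3*g/2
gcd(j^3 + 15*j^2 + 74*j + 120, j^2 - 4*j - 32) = j + 4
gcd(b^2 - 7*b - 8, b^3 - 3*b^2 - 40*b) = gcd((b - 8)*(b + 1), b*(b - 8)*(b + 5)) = b - 8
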